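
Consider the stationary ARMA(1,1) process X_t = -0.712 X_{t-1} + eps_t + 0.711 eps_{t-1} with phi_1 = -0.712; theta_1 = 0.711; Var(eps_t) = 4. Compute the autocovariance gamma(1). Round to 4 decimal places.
\gamma(1) = -0.0040

Multiply the model equation by X_{t-k} and take expectations. With theta_0 = psi_0 = 1 and psi_j the MA(infinity) weights, this gives
  gamma(k) - sum_i phi_i gamma(k-i) = c_k,
  c_k = sigma^2 * sum_{j=k..q} theta_j psi_{j-k}   (c_k = 0 for k > q),
using gamma(-m) = gamma(m).
psi-weights needed (psi_j = theta_j + sum_i phi_i psi_{j-i}):
  psi_1 = theta_1 + phi_1 = 0.711 + (-0.712) = -0.001
Right-hand sides:
  c_0 = sigma^2 (1 + theta_1 psi_1) = 4 * (1 + (0.711)(-0.001)) = 4 * 0.999289 = 3.997156
  c_1 = sigma^2 theta_1 = 4 * (0.711) = 2.844
  c_2 = 0
Equations for k = 0 and k = 1 (AR order 1):
  gamma(0) = phi_1 gamma(1) + c_0
  gamma(1) = phi_1 gamma(0) + c_1
Substituting the second into the first: gamma(0) (1 - phi_1^2) = c_0 + phi_1 c_1, so
  gamma(0) = (c_0 + phi_1 c_1) / (1 - phi_1^2) = (3.997156 + (-0.712)(2.844)) / (1 - (-0.712)^2) = 1.972228 / 0.493056 = 4.000008.
  gamma(1) = phi_1 gamma(0) + c_1 = (-0.712)(4.000008) + (2.844) = -0.004006.
Therefore gamma(1) = -0.0040 (to 4 decimal places).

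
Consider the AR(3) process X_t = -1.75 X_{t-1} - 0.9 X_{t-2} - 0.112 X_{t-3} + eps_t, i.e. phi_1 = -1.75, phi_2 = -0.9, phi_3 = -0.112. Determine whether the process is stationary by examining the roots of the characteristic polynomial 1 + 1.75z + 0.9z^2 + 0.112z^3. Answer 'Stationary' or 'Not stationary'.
\text{Stationary}

The AR(p) characteristic polynomial is P(z) = 1 + 1.75z + 0.9z^2 + 0.112z^3.
Stationarity requires all roots to lie outside the unit circle, i.e. |z| > 1 for every root.
Degree 3: look for a simple real root z0 first, then factor out (1 - z/z0) and solve the remaining quadratic.
Testing z0 = -1.25: P(-1.25) = 1 + (1.75)(-1.25) + (0.9)(-1.25)^2 + (0.112)(-1.25)^3
  = 1 + (-2.1875) + (1.40625) + (-0.21875) = 0.  So z_0 = -1.25 is a root, |z_0| = 1.25.
Divide out the factor (1 + 0.8 z) = (1 - z/z0) (since 1/z0 = -0.8):
  P(z) = (1 + 0.8 z)(1 + (0.95) z + (0.14) z^2)
  [check: z-coef 0.95 - (-0.8) = 1.75; z^2-coef 0.14 - (-0.8)(0.95) = 0.9; z^3-coef -(-0.8)(0.14) = 0.112.]
Remaining roots from the quadratic factor 1 + (0.95) z + (0.14) z^2:
  Set 1 + (0.95) z + (0.14) z^2 = 0, i.e. a z^2 + b z + c = 0 with a = 0.14, b = 0.95, c = 1.
  Discriminant D = b^2 - 4ac = (0.95)^2 - 4*(0.14)*1 = 0.9025 - (0.56) = 0.3425.
  D >= 0, so the roots are real: z = (-b +/- sqrt(D)) / (2a) = (-0.95 +/- 0.585235) / (0.28).
    z_1 = (-0.95 + 0.585235) / (0.28) = -1.3027,   |z_1| = 1.3027.
    z_2 = (-0.95 - 0.585235) / (0.28) = -5.483,   |z_2| = 5.483.
Moduli of all roots: 1.2500, 1.3027, 5.4830.
All moduli strictly greater than 1? Yes.
Verdict: Stationary.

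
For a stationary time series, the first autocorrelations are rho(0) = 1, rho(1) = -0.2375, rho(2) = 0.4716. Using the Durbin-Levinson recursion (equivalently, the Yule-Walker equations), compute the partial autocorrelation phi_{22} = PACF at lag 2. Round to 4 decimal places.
\phi_{22} = 0.4400

The PACF at lag k is phi_{kk}, the last component of the solution
to the Yule-Walker system G_k phi = r_k where
  (G_k)_{ij} = rho(|i - j|), (r_k)_i = rho(i), i,j = 1..k.
Equivalently, Durbin-Levinson gives phi_{kk} iteratively:
  phi_{11} = rho(1)
  phi_{kk} = [rho(k) - sum_{j=1..k-1} phi_{k-1,j} rho(k-j)]
            / [1 - sum_{j=1..k-1} phi_{k-1,j} rho(j)],
  phi_{k,j} = phi_{k-1,j} - phi_{kk} phi_{k-1,k-j},  j = 1..k-1.
Step k = 1:
  phi_11 = rho(1) = -0.2375.
Step k = 2:
  phi_22 = [rho(2) - phi_11 rho(1)] / [1 - phi_11 rho(1)] = [0.4716 - (-0.2375)(-0.2375)] / [1 - (-0.2375)(-0.2375)]
         = 0.41519375 / 0.94359375 = 0.44.
Therefore phi_{22} = 0.4400.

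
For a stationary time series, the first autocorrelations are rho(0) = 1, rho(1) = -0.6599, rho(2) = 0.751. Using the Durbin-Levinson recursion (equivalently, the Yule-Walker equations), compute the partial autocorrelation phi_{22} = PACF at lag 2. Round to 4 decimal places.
\phi_{22} = 0.5589

The PACF at lag k is phi_{kk}, the last component of the solution
to the Yule-Walker system G_k phi = r_k where
  (G_k)_{ij} = rho(|i - j|), (r_k)_i = rho(i), i,j = 1..k.
Equivalently, Durbin-Levinson gives phi_{kk} iteratively:
  phi_{11} = rho(1)
  phi_{kk} = [rho(k) - sum_{j=1..k-1} phi_{k-1,j} rho(k-j)]
            / [1 - sum_{j=1..k-1} phi_{k-1,j} rho(j)],
  phi_{k,j} = phi_{k-1,j} - phi_{kk} phi_{k-1,k-j},  j = 1..k-1.
Step k = 1:
  phi_11 = rho(1) = -0.6599.
Step k = 2:
  phi_22 = [rho(2) - phi_11 rho(1)] / [1 - phi_11 rho(1)] = [0.751 - (-0.6599)(-0.6599)] / [1 - (-0.6599)(-0.6599)]
         = 0.31553199 / 0.56453199 = 0.5589.
Therefore phi_{22} = 0.5589.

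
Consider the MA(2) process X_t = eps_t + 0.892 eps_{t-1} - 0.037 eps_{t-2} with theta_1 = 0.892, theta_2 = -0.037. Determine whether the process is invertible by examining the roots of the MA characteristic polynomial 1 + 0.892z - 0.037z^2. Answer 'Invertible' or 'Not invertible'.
\text{Invertible}

The MA(q) characteristic polynomial is P(z) = 1 + 0.892z - 0.037z^2.
Invertibility requires all roots to lie outside the unit circle, i.e. |z| > 1 for every root.
Set 1 + (0.892) z + (-0.037) z^2 = 0, i.e. a z^2 + b z + c = 0 with a = -0.037, b = 0.892, c = 1.
Discriminant D = b^2 - 4ac = (0.892)^2 - 4*(-0.037)*1 = 0.795664 - (-0.148) = 0.943664.
D >= 0, so the roots are real: z = (-b +/- sqrt(D)) / (2a) = (-0.892 +/- 0.971424) / (-0.074).
  z_1 = (-0.892 + 0.971424) / (-0.074) = -1.0733,   |z_1| = 1.0733.
  z_2 = (-0.892 - 0.971424) / (-0.074) = 25.1814,   |z_2| = 25.1814.
Moduli of all roots: 1.0733, 25.1814.
All moduli strictly greater than 1? Yes.
Verdict: Invertible.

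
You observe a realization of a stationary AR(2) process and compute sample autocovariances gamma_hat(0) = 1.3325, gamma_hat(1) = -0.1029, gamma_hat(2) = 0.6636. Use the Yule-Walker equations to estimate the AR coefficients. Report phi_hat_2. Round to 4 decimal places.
\hat\phi_{2} = 0.4950

The Yule-Walker equations for an AR(p) process read, in matrix form,
  Gamma_p phi = r_p,   with   (Gamma_p)_{ij} = gamma(|i - j|),
                       (r_p)_i = gamma(i),   i,j = 1..p.
Substitute the sample gammas (Toeplitz matrix and right-hand side of size 2):
  Gamma_p = [[1.3325, -0.1029], [-0.1029, 1.3325]]
  r_p     = [-0.1029, 0.6636]
Written out:
  1.3325 phi_1 - 0.1029 phi_2 = -0.1029
  -0.1029 phi_1 + 1.3325 phi_2 = 0.6636
Solve by Cramer's rule:
  det = gamma(0)^2 - gamma(1)^2 = (1.3325)^2 - (-0.1029)^2 = 1.77555625 - 0.01058841 = 1.76496784
  phi_hat_1 = [gamma(1) gamma(0) - gamma(1) gamma(2)] / det = [(-0.1029)(1.3325) - (-0.1029)(0.6636)] / 1.76496784 = -0.06882981 / 1.76496784 = -0.039
  phi_hat_2 = [gamma(0) gamma(2) - gamma(1)^2] / det = [(1.3325)(0.6636) - (-0.1029)^2] / 1.76496784 = 0.87365859 / 1.76496784 = 0.495
So phi_hat = [-0.0390, 0.4950].
Therefore phi_hat_2 = 0.4950.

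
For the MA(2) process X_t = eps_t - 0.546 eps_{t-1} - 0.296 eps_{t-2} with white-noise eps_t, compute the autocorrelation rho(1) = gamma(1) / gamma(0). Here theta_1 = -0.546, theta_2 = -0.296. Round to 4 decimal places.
\rho(1) = -0.2774

For an MA(q) process with theta_0 = 1, the autocovariance is
  gamma(k) = sigma^2 * sum_{i=0..q-k} theta_i * theta_{i+k},
and rho(k) = gamma(k) / gamma(0). Sigma^2 cancels.
  numerator   = (1)*(-0.546) + (-0.546)*(-0.296) = -0.384384.
  denominator = (1)^2 + (-0.546)^2 + (-0.296)^2 = 1.385732.
  rho(1) = -0.384384 / 1.385732 = -0.2774.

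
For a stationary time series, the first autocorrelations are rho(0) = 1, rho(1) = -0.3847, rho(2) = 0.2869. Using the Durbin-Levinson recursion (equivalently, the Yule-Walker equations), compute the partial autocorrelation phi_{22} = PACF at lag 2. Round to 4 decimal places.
\phi_{22} = 0.1630

The PACF at lag k is phi_{kk}, the last component of the solution
to the Yule-Walker system G_k phi = r_k where
  (G_k)_{ij} = rho(|i - j|), (r_k)_i = rho(i), i,j = 1..k.
Equivalently, Durbin-Levinson gives phi_{kk} iteratively:
  phi_{11} = rho(1)
  phi_{kk} = [rho(k) - sum_{j=1..k-1} phi_{k-1,j} rho(k-j)]
            / [1 - sum_{j=1..k-1} phi_{k-1,j} rho(j)],
  phi_{k,j} = phi_{k-1,j} - phi_{kk} phi_{k-1,k-j},  j = 1..k-1.
Step k = 1:
  phi_11 = rho(1) = -0.3847.
Step k = 2:
  phi_22 = [rho(2) - phi_11 rho(1)] / [1 - phi_11 rho(1)] = [0.2869 - (-0.3847)(-0.3847)] / [1 - (-0.3847)(-0.3847)]
         = 0.13890591 / 0.85200591 = 0.163.
Therefore phi_{22} = 0.1630.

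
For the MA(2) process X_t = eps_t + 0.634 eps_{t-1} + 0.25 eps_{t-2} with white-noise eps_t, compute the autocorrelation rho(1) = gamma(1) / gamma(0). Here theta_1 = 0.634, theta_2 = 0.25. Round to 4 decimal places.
\rho(1) = 0.5412

For an MA(q) process with theta_0 = 1, the autocovariance is
  gamma(k) = sigma^2 * sum_{i=0..q-k} theta_i * theta_{i+k},
and rho(k) = gamma(k) / gamma(0). Sigma^2 cancels.
  numerator   = (1)*(0.634) + (0.634)*(0.25) = 0.7925.
  denominator = (1)^2 + (0.634)^2 + (0.25)^2 = 1.464456.
  rho(1) = 0.7925 / 1.464456 = 0.5412.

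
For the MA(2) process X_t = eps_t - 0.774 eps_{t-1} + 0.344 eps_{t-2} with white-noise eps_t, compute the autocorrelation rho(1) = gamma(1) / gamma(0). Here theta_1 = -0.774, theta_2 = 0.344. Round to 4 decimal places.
\rho(1) = -0.6057

For an MA(q) process with theta_0 = 1, the autocovariance is
  gamma(k) = sigma^2 * sum_{i=0..q-k} theta_i * theta_{i+k},
and rho(k) = gamma(k) / gamma(0). Sigma^2 cancels.
  numerator   = (1)*(-0.774) + (-0.774)*(0.344) = -1.040256.
  denominator = (1)^2 + (-0.774)^2 + (0.344)^2 = 1.717412.
  rho(1) = -1.040256 / 1.717412 = -0.6057.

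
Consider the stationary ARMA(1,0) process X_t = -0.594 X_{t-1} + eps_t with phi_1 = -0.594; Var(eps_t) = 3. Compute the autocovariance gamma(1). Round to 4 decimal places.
\gamma(1) = -2.7536

Multiply the model equation by X_{t-k} and take expectations. With theta_0 = psi_0 = 1 and psi_j the MA(infinity) weights, this gives
  gamma(k) - sum_i phi_i gamma(k-i) = c_k,
  c_k = sigma^2 * sum_{j=k..q} theta_j psi_{j-k}   (c_k = 0 for k > q),
using gamma(-m) = gamma(m).
Pure AR (q = 0): c_0 = sigma^2 = 3, c_k = 0 for k >= 1.
Equations for k = 0 and k = 1 (AR order 1):
  gamma(0) = phi_1 gamma(1) + c_0
  gamma(1) = phi_1 gamma(0) + c_1
Substituting the second into the first: gamma(0) (1 - phi_1^2) = c_0 + phi_1 c_1, so
  gamma(0) = c_0 / (1 - phi_1^2) = 3 / (1 - (-0.594)^2) = 3 / 0.647164 = 4.63561.
  gamma(1) = phi_1 gamma(0) = (-0.594)(4.63561) = -2.753552.
Therefore gamma(1) = -2.7536 (to 4 decimal places).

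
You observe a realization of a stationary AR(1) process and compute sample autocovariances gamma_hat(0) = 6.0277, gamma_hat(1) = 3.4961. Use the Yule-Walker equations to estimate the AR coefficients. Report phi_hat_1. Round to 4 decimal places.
\hat\phi_{1} = 0.5800

The Yule-Walker equations for an AR(p) process read, in matrix form,
  Gamma_p phi = r_p,   with   (Gamma_p)_{ij} = gamma(|i - j|),
                       (r_p)_i = gamma(i),   i,j = 1..p.
Substitute the sample gammas (Toeplitz matrix and right-hand side of size 1):
  Gamma_p = [[6.0277]]
  r_p     = [3.4961]
With p = 1 this is the single equation gamma(0) phi_1 = gamma(1):
  phi_hat_1 = gamma(1) / gamma(0) = 3.4961 / 6.0277 = 0.5800.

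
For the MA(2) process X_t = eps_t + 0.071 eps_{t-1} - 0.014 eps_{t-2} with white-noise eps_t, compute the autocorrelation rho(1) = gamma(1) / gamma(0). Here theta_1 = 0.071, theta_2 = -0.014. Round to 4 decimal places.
\rho(1) = 0.0696

For an MA(q) process with theta_0 = 1, the autocovariance is
  gamma(k) = sigma^2 * sum_{i=0..q-k} theta_i * theta_{i+k},
and rho(k) = gamma(k) / gamma(0). Sigma^2 cancels.
  numerator   = (1)*(0.071) + (0.071)*(-0.014) = 0.070006.
  denominator = (1)^2 + (0.071)^2 + (-0.014)^2 = 1.005237.
  rho(1) = 0.070006 / 1.005237 = 0.0696.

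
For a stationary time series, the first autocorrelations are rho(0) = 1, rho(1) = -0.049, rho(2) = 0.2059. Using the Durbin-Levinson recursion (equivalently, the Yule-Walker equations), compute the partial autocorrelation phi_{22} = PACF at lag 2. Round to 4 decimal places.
\phi_{22} = 0.2040

The PACF at lag k is phi_{kk}, the last component of the solution
to the Yule-Walker system G_k phi = r_k where
  (G_k)_{ij} = rho(|i - j|), (r_k)_i = rho(i), i,j = 1..k.
Equivalently, Durbin-Levinson gives phi_{kk} iteratively:
  phi_{11} = rho(1)
  phi_{kk} = [rho(k) - sum_{j=1..k-1} phi_{k-1,j} rho(k-j)]
            / [1 - sum_{j=1..k-1} phi_{k-1,j} rho(j)],
  phi_{k,j} = phi_{k-1,j} - phi_{kk} phi_{k-1,k-j},  j = 1..k-1.
Step k = 1:
  phi_11 = rho(1) = -0.049.
Step k = 2:
  phi_22 = [rho(2) - phi_11 rho(1)] / [1 - phi_11 rho(1)] = [0.2059 - (-0.049)(-0.049)] / [1 - (-0.049)(-0.049)]
         = 0.203499 / 0.997599 = 0.204.
Therefore phi_{22} = 0.2040.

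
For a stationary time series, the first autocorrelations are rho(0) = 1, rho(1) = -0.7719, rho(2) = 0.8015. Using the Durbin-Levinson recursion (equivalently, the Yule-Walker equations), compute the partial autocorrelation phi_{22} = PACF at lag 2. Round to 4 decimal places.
\phi_{22} = 0.5089

The PACF at lag k is phi_{kk}, the last component of the solution
to the Yule-Walker system G_k phi = r_k where
  (G_k)_{ij} = rho(|i - j|), (r_k)_i = rho(i), i,j = 1..k.
Equivalently, Durbin-Levinson gives phi_{kk} iteratively:
  phi_{11} = rho(1)
  phi_{kk} = [rho(k) - sum_{j=1..k-1} phi_{k-1,j} rho(k-j)]
            / [1 - sum_{j=1..k-1} phi_{k-1,j} rho(j)],
  phi_{k,j} = phi_{k-1,j} - phi_{kk} phi_{k-1,k-j},  j = 1..k-1.
Step k = 1:
  phi_11 = rho(1) = -0.7719.
Step k = 2:
  phi_22 = [rho(2) - phi_11 rho(1)] / [1 - phi_11 rho(1)] = [0.8015 - (-0.7719)(-0.7719)] / [1 - (-0.7719)(-0.7719)]
         = 0.20567039 / 0.40417039 = 0.5089.
Therefore phi_{22} = 0.5089.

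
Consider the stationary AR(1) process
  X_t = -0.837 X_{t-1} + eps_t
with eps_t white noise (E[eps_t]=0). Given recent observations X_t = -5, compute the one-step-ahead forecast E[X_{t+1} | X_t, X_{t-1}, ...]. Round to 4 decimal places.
E[X_{t+1} \mid \mathcal F_t] = 4.1850

For an AR(p) model X_t = c + sum_i phi_i X_{t-i} + eps_t, the
one-step-ahead conditional mean is
  E[X_{t+1} | X_t, ...] = c + sum_i phi_i X_{t+1-i}.
Substitute known values:
  E[X_{t+1} | ...] = (-0.837) * (-5)
                   = 4.1850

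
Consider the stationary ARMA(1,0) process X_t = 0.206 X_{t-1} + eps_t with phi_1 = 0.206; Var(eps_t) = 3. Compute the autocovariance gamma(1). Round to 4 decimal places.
\gamma(1) = 0.6454

Multiply the model equation by X_{t-k} and take expectations. With theta_0 = psi_0 = 1 and psi_j the MA(infinity) weights, this gives
  gamma(k) - sum_i phi_i gamma(k-i) = c_k,
  c_k = sigma^2 * sum_{j=k..q} theta_j psi_{j-k}   (c_k = 0 for k > q),
using gamma(-m) = gamma(m).
Pure AR (q = 0): c_0 = sigma^2 = 3, c_k = 0 for k >= 1.
Equations for k = 0 and k = 1 (AR order 1):
  gamma(0) = phi_1 gamma(1) + c_0
  gamma(1) = phi_1 gamma(0) + c_1
Substituting the second into the first: gamma(0) (1 - phi_1^2) = c_0 + phi_1 c_1, so
  gamma(0) = c_0 / (1 - phi_1^2) = 3 / (1 - (0.206)^2) = 3 / 0.957564 = 3.13295.
  gamma(1) = phi_1 gamma(0) = (0.206)(3.13295) = 0.645388.
Therefore gamma(1) = 0.6454 (to 4 decimal places).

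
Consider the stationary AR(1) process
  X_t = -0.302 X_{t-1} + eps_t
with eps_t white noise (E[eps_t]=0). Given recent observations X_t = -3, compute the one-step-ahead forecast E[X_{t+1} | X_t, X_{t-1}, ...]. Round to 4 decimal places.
E[X_{t+1} \mid \mathcal F_t] = 0.9060

For an AR(p) model X_t = c + sum_i phi_i X_{t-i} + eps_t, the
one-step-ahead conditional mean is
  E[X_{t+1} | X_t, ...] = c + sum_i phi_i X_{t+1-i}.
Substitute known values:
  E[X_{t+1} | ...] = (-0.302) * (-3)
                   = 0.9060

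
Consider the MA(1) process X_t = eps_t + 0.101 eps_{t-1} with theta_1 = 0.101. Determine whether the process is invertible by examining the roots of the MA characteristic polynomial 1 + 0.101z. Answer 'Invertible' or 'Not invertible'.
\text{Invertible}

The MA(q) characteristic polynomial is P(z) = 1 + 0.101z.
Invertibility requires all roots to lie outside the unit circle, i.e. |z| > 1 for every root.
This is linear in z: 1 + (0.101) z = 0  =>  z = -1/(0.101) = -9.90099,  |z| = 9.90099.
Moduli of all roots: 9.9010.
All moduli strictly greater than 1? Yes.
Verdict: Invertible.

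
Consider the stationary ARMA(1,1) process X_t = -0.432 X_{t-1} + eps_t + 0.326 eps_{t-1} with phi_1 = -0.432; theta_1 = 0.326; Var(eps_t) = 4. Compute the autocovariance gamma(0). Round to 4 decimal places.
\gamma(0) = 4.0553

Multiply the model equation by X_{t-k} and take expectations. With theta_0 = psi_0 = 1 and psi_j the MA(infinity) weights, this gives
  gamma(k) - sum_i phi_i gamma(k-i) = c_k,
  c_k = sigma^2 * sum_{j=k..q} theta_j psi_{j-k}   (c_k = 0 for k > q),
using gamma(-m) = gamma(m).
psi-weights needed (psi_j = theta_j + sum_i phi_i psi_{j-i}):
  psi_1 = theta_1 + phi_1 = 0.326 + (-0.432) = -0.106
Right-hand sides:
  c_0 = sigma^2 (1 + theta_1 psi_1) = 4 * (1 + (0.326)(-0.106)) = 4 * 0.965444 = 3.861776
  c_1 = sigma^2 theta_1 = 4 * (0.326) = 1.304
  c_2 = 0
Equations for k = 0 and k = 1 (AR order 1):
  gamma(0) = phi_1 gamma(1) + c_0
  gamma(1) = phi_1 gamma(0) + c_1
Substituting the second into the first: gamma(0) (1 - phi_1^2) = c_0 + phi_1 c_1, so
  gamma(0) = (c_0 + phi_1 c_1) / (1 - phi_1^2) = (3.861776 + (-0.432)(1.304)) / (1 - (-0.432)^2) = 3.298448 / 0.813376 = 4.055256.
Therefore gamma(0) = 4.0553 (to 4 decimal places).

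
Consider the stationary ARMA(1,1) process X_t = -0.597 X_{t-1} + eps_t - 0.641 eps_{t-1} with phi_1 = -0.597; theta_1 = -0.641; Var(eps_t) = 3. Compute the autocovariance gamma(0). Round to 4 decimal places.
\gamma(0) = 10.1442

Multiply the model equation by X_{t-k} and take expectations. With theta_0 = psi_0 = 1 and psi_j the MA(infinity) weights, this gives
  gamma(k) - sum_i phi_i gamma(k-i) = c_k,
  c_k = sigma^2 * sum_{j=k..q} theta_j psi_{j-k}   (c_k = 0 for k > q),
using gamma(-m) = gamma(m).
psi-weights needed (psi_j = theta_j + sum_i phi_i psi_{j-i}):
  psi_1 = theta_1 + phi_1 = -0.641 + (-0.597) = -1.238
Right-hand sides:
  c_0 = sigma^2 (1 + theta_1 psi_1) = 3 * (1 + (-0.641)(-1.238)) = 3 * 1.793558 = 5.380674
  c_1 = sigma^2 theta_1 = 3 * (-0.641) = -1.923
  c_2 = 0
Equations for k = 0 and k = 1 (AR order 1):
  gamma(0) = phi_1 gamma(1) + c_0
  gamma(1) = phi_1 gamma(0) + c_1
Substituting the second into the first: gamma(0) (1 - phi_1^2) = c_0 + phi_1 c_1, so
  gamma(0) = (c_0 + phi_1 c_1) / (1 - phi_1^2) = (5.380674 + (-0.597)(-1.923)) / (1 - (-0.597)^2) = 6.528705 / 0.643591 = 10.144183.
Therefore gamma(0) = 10.1442 (to 4 decimal places).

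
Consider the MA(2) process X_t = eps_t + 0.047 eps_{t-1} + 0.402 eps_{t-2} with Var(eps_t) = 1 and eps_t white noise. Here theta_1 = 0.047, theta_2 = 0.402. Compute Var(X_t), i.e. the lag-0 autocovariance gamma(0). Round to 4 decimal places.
\gamma(0) = 1.1638

For an MA(q) process X_t = eps_t + sum_i theta_i eps_{t-i} with
Var(eps_t) = sigma^2, the variance is
  gamma(0) = sigma^2 * (1 + sum_i theta_i^2).
  sum_i theta_i^2 = (0.047)^2 + (0.402)^2 = 0.002209 + 0.161604 = 0.163813.
  gamma(0) = 1 * (1 + 0.163813) = 1 * 1.163813 = 1.163813, which rounds to 1.1638.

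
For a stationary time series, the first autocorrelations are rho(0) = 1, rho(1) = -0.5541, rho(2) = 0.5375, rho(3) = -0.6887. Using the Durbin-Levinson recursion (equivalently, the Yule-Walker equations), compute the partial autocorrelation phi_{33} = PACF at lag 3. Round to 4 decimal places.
\phi_{33} = -0.4959

The PACF at lag k is phi_{kk}, the last component of the solution
to the Yule-Walker system G_k phi = r_k where
  (G_k)_{ij} = rho(|i - j|), (r_k)_i = rho(i), i,j = 1..k.
Equivalently, Durbin-Levinson gives phi_{kk} iteratively:
  phi_{11} = rho(1)
  phi_{kk} = [rho(k) - sum_{j=1..k-1} phi_{k-1,j} rho(k-j)]
            / [1 - sum_{j=1..k-1} phi_{k-1,j} rho(j)],
  phi_{k,j} = phi_{k-1,j} - phi_{kk} phi_{k-1,k-j},  j = 1..k-1.
Step k = 1:
  phi_11 = rho(1) = -0.5541.
Step k = 2:
  phi_22 = [rho(2) - phi_11 rho(1)] / [1 - phi_11 rho(1)] = [0.5375 - (-0.5541)(-0.5541)] / [1 - (-0.5541)(-0.5541)]
         = 0.23047319 / 0.69297319 = 0.332586.
  Update: phi_21 = phi_11 - phi_22 phi_11 = -0.5541 - (0.332586)(-0.5541) = -0.369814.
Step k = 3:
  phi_33 = [rho(3) - phi_21 rho(2) - phi_22 rho(1)] / [1 - phi_21 rho(1) - phi_22 rho(2)]
    numerator   = -0.6887 - (-0.369814)(0.5375) - (0.332586)(-0.5541) = -0.30563902
    denominator = 1 - (-0.369814)(-0.5541) - (0.332586)(0.5375) = 0.61632103
  phi_33 = -0.30563902 / 0.61632103 = -0.4959.
Therefore phi_{33} = -0.4959.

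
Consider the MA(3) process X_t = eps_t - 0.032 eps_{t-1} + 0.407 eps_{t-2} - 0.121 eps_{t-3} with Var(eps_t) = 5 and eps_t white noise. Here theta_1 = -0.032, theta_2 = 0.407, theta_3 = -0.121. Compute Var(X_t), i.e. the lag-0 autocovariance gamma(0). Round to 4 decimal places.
\gamma(0) = 5.9066

For an MA(q) process X_t = eps_t + sum_i theta_i eps_{t-i} with
Var(eps_t) = sigma^2, the variance is
  gamma(0) = sigma^2 * (1 + sum_i theta_i^2).
  sum_i theta_i^2 = (-0.032)^2 + (0.407)^2 + (-0.121)^2 = 0.001024 + 0.165649 + 0.014641 = 0.181314.
  gamma(0) = 5 * (1 + 0.181314) = 5 * 1.181314 = 5.90657, which rounds to 5.9066.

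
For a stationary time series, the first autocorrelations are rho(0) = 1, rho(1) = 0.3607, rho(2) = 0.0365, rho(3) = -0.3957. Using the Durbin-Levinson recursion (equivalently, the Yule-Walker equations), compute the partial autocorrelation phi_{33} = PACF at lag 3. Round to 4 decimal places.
\phi_{33} = -0.4320

The PACF at lag k is phi_{kk}, the last component of the solution
to the Yule-Walker system G_k phi = r_k where
  (G_k)_{ij} = rho(|i - j|), (r_k)_i = rho(i), i,j = 1..k.
Equivalently, Durbin-Levinson gives phi_{kk} iteratively:
  phi_{11} = rho(1)
  phi_{kk} = [rho(k) - sum_{j=1..k-1} phi_{k-1,j} rho(k-j)]
            / [1 - sum_{j=1..k-1} phi_{k-1,j} rho(j)],
  phi_{k,j} = phi_{k-1,j} - phi_{kk} phi_{k-1,k-j},  j = 1..k-1.
Step k = 1:
  phi_11 = rho(1) = 0.3607.
Step k = 2:
  phi_22 = [rho(2) - phi_11 rho(1)] / [1 - phi_11 rho(1)] = [0.0365 - (0.3607)(0.3607)] / [1 - (0.3607)(0.3607)]
         = -0.09360449 / 0.86989551 = -0.107604.
  Update: phi_21 = phi_11 - phi_22 phi_11 = 0.3607 - (-0.107604)(0.3607) = 0.399513.
Step k = 3:
  phi_33 = [rho(3) - phi_21 rho(2) - phi_22 rho(1)] / [1 - phi_21 rho(1) - phi_22 rho(2)]
    numerator   = -0.3957 - (0.399513)(0.0365) - (-0.107604)(0.3607) = -0.37146935
    denominator = 1 - (0.399513)(0.3607) - (-0.107604)(0.0365) = 0.85982327
  phi_33 = -0.37146935 / 0.85982327 = -0.432.
Therefore phi_{33} = -0.4320.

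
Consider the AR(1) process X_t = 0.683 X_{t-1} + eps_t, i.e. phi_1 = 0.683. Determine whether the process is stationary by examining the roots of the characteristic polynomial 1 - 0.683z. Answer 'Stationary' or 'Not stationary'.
\text{Stationary}

The AR(p) characteristic polynomial is P(z) = 1 - 0.683z.
Stationarity requires all roots to lie outside the unit circle, i.e. |z| > 1 for every root.
This is linear in z: 1 + (-0.683) z = 0  =>  z = -1/(-0.683) = 1.464129,  |z| = 1.464129.
Moduli of all roots: 1.4641.
All moduli strictly greater than 1? Yes.
Verdict: Stationary.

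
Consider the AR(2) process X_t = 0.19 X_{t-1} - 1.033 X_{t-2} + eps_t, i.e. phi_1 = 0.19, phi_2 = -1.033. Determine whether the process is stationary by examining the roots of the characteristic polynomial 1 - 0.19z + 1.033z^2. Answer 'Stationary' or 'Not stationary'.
\text{Not stationary}

The AR(p) characteristic polynomial is P(z) = 1 - 0.19z + 1.033z^2.
Stationarity requires all roots to lie outside the unit circle, i.e. |z| > 1 for every root.
Set 1 + (-0.19) z + (1.033) z^2 = 0, i.e. a z^2 + b z + c = 0 with a = 1.033, b = -0.19, c = 1.
Discriminant D = b^2 - 4ac = (-0.19)^2 - 4*(1.033)*1 = 0.0361 - (4.132) = -4.0959.
D < 0, so the roots are the complex-conjugate pair z = (-b +/- i sqrt(-D)) / (2a) = 0.092 +/- 0.9796i.
For a conjugate pair |z|^2 = z * conj(z) = (product of roots) = c/a = 1/(1.033) = 0.968054, so |z| = sqrt(0.968054) = 0.9839 for both roots.
Moduli of all roots: 0.9839, 0.9839.
All moduli strictly greater than 1? No.
Verdict: Not stationary.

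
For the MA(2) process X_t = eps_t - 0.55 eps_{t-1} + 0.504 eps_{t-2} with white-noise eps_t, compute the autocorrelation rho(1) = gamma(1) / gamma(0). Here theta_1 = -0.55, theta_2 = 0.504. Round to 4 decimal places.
\rho(1) = -0.5314

For an MA(q) process with theta_0 = 1, the autocovariance is
  gamma(k) = sigma^2 * sum_{i=0..q-k} theta_i * theta_{i+k},
and rho(k) = gamma(k) / gamma(0). Sigma^2 cancels.
  numerator   = (1)*(-0.55) + (-0.55)*(0.504) = -0.8272.
  denominator = (1)^2 + (-0.55)^2 + (0.504)^2 = 1.556516.
  rho(1) = -0.8272 / 1.556516 = -0.5314.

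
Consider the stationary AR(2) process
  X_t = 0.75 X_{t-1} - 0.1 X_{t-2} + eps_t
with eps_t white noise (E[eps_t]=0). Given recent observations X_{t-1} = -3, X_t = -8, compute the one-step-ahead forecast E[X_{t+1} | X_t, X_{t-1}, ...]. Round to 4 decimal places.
E[X_{t+1} \mid \mathcal F_t] = -5.7000

For an AR(p) model X_t = c + sum_i phi_i X_{t-i} + eps_t, the
one-step-ahead conditional mean is
  E[X_{t+1} | X_t, ...] = c + sum_i phi_i X_{t+1-i}.
Substitute known values:
  E[X_{t+1} | ...] = (0.75) * (-8) + (-0.1) * (-3)
                   = -5.7000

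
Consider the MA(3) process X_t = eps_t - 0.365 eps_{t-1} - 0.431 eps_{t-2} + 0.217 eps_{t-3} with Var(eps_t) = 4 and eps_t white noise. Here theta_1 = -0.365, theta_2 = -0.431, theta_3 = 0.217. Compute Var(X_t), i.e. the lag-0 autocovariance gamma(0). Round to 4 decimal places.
\gamma(0) = 5.4643

For an MA(q) process X_t = eps_t + sum_i theta_i eps_{t-i} with
Var(eps_t) = sigma^2, the variance is
  gamma(0) = sigma^2 * (1 + sum_i theta_i^2).
  sum_i theta_i^2 = (-0.365)^2 + (-0.431)^2 + (0.217)^2 = 0.133225 + 0.185761 + 0.047089 = 0.366075.
  gamma(0) = 4 * (1 + 0.366075) = 4 * 1.366075 = 5.4643.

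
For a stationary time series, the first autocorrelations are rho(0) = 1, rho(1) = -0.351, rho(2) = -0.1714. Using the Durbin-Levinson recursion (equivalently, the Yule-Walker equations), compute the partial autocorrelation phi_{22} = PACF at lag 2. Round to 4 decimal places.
\phi_{22} = -0.3360

The PACF at lag k is phi_{kk}, the last component of the solution
to the Yule-Walker system G_k phi = r_k where
  (G_k)_{ij} = rho(|i - j|), (r_k)_i = rho(i), i,j = 1..k.
Equivalently, Durbin-Levinson gives phi_{kk} iteratively:
  phi_{11} = rho(1)
  phi_{kk} = [rho(k) - sum_{j=1..k-1} phi_{k-1,j} rho(k-j)]
            / [1 - sum_{j=1..k-1} phi_{k-1,j} rho(j)],
  phi_{k,j} = phi_{k-1,j} - phi_{kk} phi_{k-1,k-j},  j = 1..k-1.
Step k = 1:
  phi_11 = rho(1) = -0.351.
Step k = 2:
  phi_22 = [rho(2) - phi_11 rho(1)] / [1 - phi_11 rho(1)] = [-0.1714 - (-0.351)(-0.351)] / [1 - (-0.351)(-0.351)]
         = -0.294601 / 0.876799 = -0.336.
Therefore phi_{22} = -0.3360.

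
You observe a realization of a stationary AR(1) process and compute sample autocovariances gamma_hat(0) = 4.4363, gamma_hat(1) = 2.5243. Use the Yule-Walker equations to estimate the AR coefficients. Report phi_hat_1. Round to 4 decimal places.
\hat\phi_{1} = 0.5690

The Yule-Walker equations for an AR(p) process read, in matrix form,
  Gamma_p phi = r_p,   with   (Gamma_p)_{ij} = gamma(|i - j|),
                       (r_p)_i = gamma(i),   i,j = 1..p.
Substitute the sample gammas (Toeplitz matrix and right-hand side of size 1):
  Gamma_p = [[4.4363]]
  r_p     = [2.5243]
With p = 1 this is the single equation gamma(0) phi_1 = gamma(1):
  phi_hat_1 = gamma(1) / gamma(0) = 2.5243 / 4.4363 = 0.5690.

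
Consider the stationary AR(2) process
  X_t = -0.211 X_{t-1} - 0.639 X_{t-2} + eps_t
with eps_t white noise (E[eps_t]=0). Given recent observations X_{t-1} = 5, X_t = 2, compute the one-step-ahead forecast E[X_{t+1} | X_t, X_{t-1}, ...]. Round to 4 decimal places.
E[X_{t+1} \mid \mathcal F_t] = -3.6170

For an AR(p) model X_t = c + sum_i phi_i X_{t-i} + eps_t, the
one-step-ahead conditional mean is
  E[X_{t+1} | X_t, ...] = c + sum_i phi_i X_{t+1-i}.
Substitute known values:
  E[X_{t+1} | ...] = (-0.211) * (2) + (-0.639) * (5)
                   = -3.6170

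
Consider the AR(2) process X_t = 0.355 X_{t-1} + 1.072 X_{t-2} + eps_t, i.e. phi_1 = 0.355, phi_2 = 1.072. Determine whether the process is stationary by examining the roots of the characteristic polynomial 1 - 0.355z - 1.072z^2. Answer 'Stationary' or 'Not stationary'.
\text{Not stationary}

The AR(p) characteristic polynomial is P(z) = 1 - 0.355z - 1.072z^2.
Stationarity requires all roots to lie outside the unit circle, i.e. |z| > 1 for every root.
Set 1 + (-0.355) z + (-1.072) z^2 = 0, i.e. a z^2 + b z + c = 0 with a = -1.072, b = -0.355, c = 1.
Discriminant D = b^2 - 4ac = (-0.355)^2 - 4*(-1.072)*1 = 0.126025 - (-4.288) = 4.414025.
D >= 0, so the roots are real: z = (-b +/- sqrt(D)) / (2a) = (0.355 +/- 2.100958) / (-2.144).
  z_1 = (0.355 + 2.100958) / (-2.144) = -1.1455,   |z_1| = 1.1455.
  z_2 = (0.355 - 2.100958) / (-2.144) = 0.8143,   |z_2| = 0.8143.
Moduli of all roots: 1.1455, 0.8143.
All moduli strictly greater than 1? No.
Verdict: Not stationary.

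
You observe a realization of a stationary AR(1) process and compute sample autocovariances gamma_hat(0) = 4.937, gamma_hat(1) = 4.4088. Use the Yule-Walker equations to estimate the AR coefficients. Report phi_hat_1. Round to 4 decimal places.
\hat\phi_{1} = 0.8930

The Yule-Walker equations for an AR(p) process read, in matrix form,
  Gamma_p phi = r_p,   with   (Gamma_p)_{ij} = gamma(|i - j|),
                       (r_p)_i = gamma(i),   i,j = 1..p.
Substitute the sample gammas (Toeplitz matrix and right-hand side of size 1):
  Gamma_p = [[4.937]]
  r_p     = [4.4088]
With p = 1 this is the single equation gamma(0) phi_1 = gamma(1):
  phi_hat_1 = gamma(1) / gamma(0) = 4.4088 / 4.937 = 0.8930.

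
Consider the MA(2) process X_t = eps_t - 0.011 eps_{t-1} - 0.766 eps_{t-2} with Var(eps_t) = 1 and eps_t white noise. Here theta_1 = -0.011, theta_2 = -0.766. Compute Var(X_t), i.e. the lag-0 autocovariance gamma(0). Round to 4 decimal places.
\gamma(0) = 1.5869

For an MA(q) process X_t = eps_t + sum_i theta_i eps_{t-i} with
Var(eps_t) = sigma^2, the variance is
  gamma(0) = sigma^2 * (1 + sum_i theta_i^2).
  sum_i theta_i^2 = (-0.011)^2 + (-0.766)^2 = 0.000121 + 0.586756 = 0.586877.
  gamma(0) = 1 * (1 + 0.586877) = 1 * 1.586877 = 1.586877, which rounds to 1.5869.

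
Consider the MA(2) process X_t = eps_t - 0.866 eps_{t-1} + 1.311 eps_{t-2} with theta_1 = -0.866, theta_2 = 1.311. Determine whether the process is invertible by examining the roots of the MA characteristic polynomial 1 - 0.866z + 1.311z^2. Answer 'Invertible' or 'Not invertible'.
\text{Not invertible}

The MA(q) characteristic polynomial is P(z) = 1 - 0.866z + 1.311z^2.
Invertibility requires all roots to lie outside the unit circle, i.e. |z| > 1 for every root.
Set 1 + (-0.866) z + (1.311) z^2 = 0, i.e. a z^2 + b z + c = 0 with a = 1.311, b = -0.866, c = 1.
Discriminant D = b^2 - 4ac = (-0.866)^2 - 4*(1.311)*1 = 0.749956 - (5.244) = -4.494044.
D < 0, so the roots are the complex-conjugate pair z = (-b +/- i sqrt(-D)) / (2a) = 0.3303 +/- 0.8085i.
For a conjugate pair |z|^2 = z * conj(z) = (product of roots) = c/a = 1/(1.311) = 0.762777, so |z| = sqrt(0.762777) = 0.8734 for both roots.
Moduli of all roots: 0.8734, 0.8734.
All moduli strictly greater than 1? No.
Verdict: Not invertible.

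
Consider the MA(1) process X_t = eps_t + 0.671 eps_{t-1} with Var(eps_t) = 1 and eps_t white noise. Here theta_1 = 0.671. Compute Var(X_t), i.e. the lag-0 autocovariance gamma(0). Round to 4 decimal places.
\gamma(0) = 1.4502

For an MA(q) process X_t = eps_t + sum_i theta_i eps_{t-i} with
Var(eps_t) = sigma^2, the variance is
  gamma(0) = sigma^2 * (1 + sum_i theta_i^2).
  sum_i theta_i^2 = (0.671)^2 = 0.450241.
  gamma(0) = 1 * (1 + 0.450241) = 1 * 1.450241 = 1.450241, which rounds to 1.4502.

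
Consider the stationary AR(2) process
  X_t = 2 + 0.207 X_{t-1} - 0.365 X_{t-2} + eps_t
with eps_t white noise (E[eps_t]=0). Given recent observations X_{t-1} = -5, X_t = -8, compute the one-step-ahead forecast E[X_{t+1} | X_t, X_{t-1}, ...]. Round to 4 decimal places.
E[X_{t+1} \mid \mathcal F_t] = 2.1690

For an AR(p) model X_t = c + sum_i phi_i X_{t-i} + eps_t, the
one-step-ahead conditional mean is
  E[X_{t+1} | X_t, ...] = c + sum_i phi_i X_{t+1-i}.
Substitute known values:
  E[X_{t+1} | ...] = 2 + (0.207) * (-8) + (-0.365) * (-5)
                   = 2.1690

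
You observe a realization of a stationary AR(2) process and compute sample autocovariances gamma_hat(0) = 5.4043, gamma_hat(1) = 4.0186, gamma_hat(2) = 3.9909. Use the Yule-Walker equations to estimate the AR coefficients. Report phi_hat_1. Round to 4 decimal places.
\hat\phi_{1} = 0.4350

The Yule-Walker equations for an AR(p) process read, in matrix form,
  Gamma_p phi = r_p,   with   (Gamma_p)_{ij} = gamma(|i - j|),
                       (r_p)_i = gamma(i),   i,j = 1..p.
Substitute the sample gammas (Toeplitz matrix and right-hand side of size 2):
  Gamma_p = [[5.4043, 4.0186], [4.0186, 5.4043]]
  r_p     = [4.0186, 3.9909]
Written out:
  5.4043 phi_1 + 4.0186 phi_2 = 4.0186
  4.0186 phi_1 + 5.4043 phi_2 = 3.9909
Solve by Cramer's rule:
  det = gamma(0)^2 - gamma(1)^2 = (5.4043)^2 - (4.0186)^2 = 29.20645849 - 16.14914596 = 13.05731253
  phi_hat_1 = [gamma(1) gamma(0) - gamma(1) gamma(2)] / det = [(4.0186)(5.4043) - (4.0186)(3.9909)] / 13.05731253 = 5.67988924 / 13.05731253 = 0.435
  phi_hat_2 = [gamma(0) gamma(2) - gamma(1)^2] / det = [(5.4043)(3.9909) - (4.0186)^2] / 13.05731253 = 5.41887491 / 13.05731253 = 0.415
So phi_hat = [0.4350, 0.4150].
Therefore phi_hat_1 = 0.4350.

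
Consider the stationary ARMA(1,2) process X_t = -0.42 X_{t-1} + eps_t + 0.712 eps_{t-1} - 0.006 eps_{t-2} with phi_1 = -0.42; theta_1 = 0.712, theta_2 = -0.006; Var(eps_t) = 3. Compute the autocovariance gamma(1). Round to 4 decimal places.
\gamma(1) = 0.7380

Multiply the model equation by X_{t-k} and take expectations. With theta_0 = psi_0 = 1 and psi_j the MA(infinity) weights, this gives
  gamma(k) - sum_i phi_i gamma(k-i) = c_k,
  c_k = sigma^2 * sum_{j=k..q} theta_j psi_{j-k}   (c_k = 0 for k > q),
using gamma(-m) = gamma(m).
psi-weights needed (psi_j = theta_j + sum_i phi_i psi_{j-i}):
  psi_1 = theta_1 + phi_1 = 0.712 + (-0.42) = 0.292
  psi_2 = theta_2 + phi_1 psi_1 = -0.006 + (-0.42)(0.292) = -0.12864
Right-hand sides:
  c_0 = sigma^2 (1 + theta_1 psi_1 + theta_2 psi_2) = 3 * (1 + (0.712)(0.292) + (-0.006)(-0.12864)) = 3 * 1.208676 = 3.626028
  c_1 = sigma^2 (theta_1 + theta_2 psi_1) = 3 * (0.712 + (-0.006)(0.292)) = 2.130744
  c_2 = sigma^2 theta_2 = 3 * (-0.006) = -0.018
Equations for k = 0 and k = 1 (AR order 1):
  gamma(0) = phi_1 gamma(1) + c_0
  gamma(1) = phi_1 gamma(0) + c_1
Substituting the second into the first: gamma(0) (1 - phi_1^2) = c_0 + phi_1 c_1, so
  gamma(0) = (c_0 + phi_1 c_1) / (1 - phi_1^2) = (3.626028 + (-0.42)(2.130744)) / (1 - (-0.42)^2) = 2.731115 / 0.8236 = 3.31607.
  gamma(1) = phi_1 gamma(0) + c_1 = (-0.42)(3.31607) + (2.130744) = 0.737995.
Therefore gamma(1) = 0.7380 (to 4 decimal places).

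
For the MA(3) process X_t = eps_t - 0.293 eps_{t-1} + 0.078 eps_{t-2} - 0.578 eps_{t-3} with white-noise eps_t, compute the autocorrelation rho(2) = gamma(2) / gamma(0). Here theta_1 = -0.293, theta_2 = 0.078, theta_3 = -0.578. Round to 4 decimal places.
\rho(2) = 0.1735

For an MA(q) process with theta_0 = 1, the autocovariance is
  gamma(k) = sigma^2 * sum_{i=0..q-k} theta_i * theta_{i+k},
and rho(k) = gamma(k) / gamma(0). Sigma^2 cancels.
  numerator   = (1)*(0.078) + (-0.293)*(-0.578) = 0.247354.
  denominator = (1)^2 + (-0.293)^2 + (0.078)^2 + (-0.578)^2 = 1.426017.
  rho(2) = 0.247354 / 1.426017 = 0.1735.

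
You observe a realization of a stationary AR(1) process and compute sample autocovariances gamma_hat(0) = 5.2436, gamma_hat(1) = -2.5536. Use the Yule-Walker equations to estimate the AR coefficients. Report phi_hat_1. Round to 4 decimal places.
\hat\phi_{1} = -0.4870

The Yule-Walker equations for an AR(p) process read, in matrix form,
  Gamma_p phi = r_p,   with   (Gamma_p)_{ij} = gamma(|i - j|),
                       (r_p)_i = gamma(i),   i,j = 1..p.
Substitute the sample gammas (Toeplitz matrix and right-hand side of size 1):
  Gamma_p = [[5.2436]]
  r_p     = [-2.5536]
With p = 1 this is the single equation gamma(0) phi_1 = gamma(1):
  phi_hat_1 = gamma(1) / gamma(0) = -2.5536 / 5.2436 = -0.4870.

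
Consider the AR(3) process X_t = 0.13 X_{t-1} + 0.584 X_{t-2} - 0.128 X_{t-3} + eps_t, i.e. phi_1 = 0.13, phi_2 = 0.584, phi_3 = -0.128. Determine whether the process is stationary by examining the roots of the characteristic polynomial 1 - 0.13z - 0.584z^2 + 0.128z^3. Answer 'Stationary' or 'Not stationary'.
\text{Stationary}

The AR(p) characteristic polynomial is P(z) = 1 - 0.13z - 0.584z^2 + 0.128z^3.
Stationarity requires all roots to lie outside the unit circle, i.e. |z| > 1 for every root.
Degree 3: look for a simple real root z0 first, then factor out (1 - z/z0) and solve the remaining quadratic.
Testing z0 = -1.25: P(-1.25) = 1 + (-0.13)(-1.25) + (-0.584)(-1.25)^2 + (0.128)(-1.25)^3
  = 1 + (0.1625) + (-0.9125) + (-0.25) = 0.  So z_0 = -1.25 is a root, |z_0| = 1.25.
Divide out the factor (1 + 0.8 z) = (1 - z/z0) (since 1/z0 = -0.8):
  P(z) = (1 + 0.8 z)(1 + (-0.93) z + (0.16) z^2)
  [check: z-coef -0.93 - (-0.8) = -0.13; z^2-coef 0.16 - (-0.8)(-0.93) = -0.584; z^3-coef -(-0.8)(0.16) = 0.128.]
Remaining roots from the quadratic factor 1 + (-0.93) z + (0.16) z^2:
  Set 1 + (-0.93) z + (0.16) z^2 = 0, i.e. a z^2 + b z + c = 0 with a = 0.16, b = -0.93, c = 1.
  Discriminant D = b^2 - 4ac = (-0.93)^2 - 4*(0.16)*1 = 0.8649 - (0.64) = 0.2249.
  D >= 0, so the roots are real: z = (-b +/- sqrt(D)) / (2a) = (0.93 +/- 0.474236) / (0.32).
    z_1 = (0.93 + 0.474236) / (0.32) = 4.3882,   |z_1| = 4.3882.
    z_2 = (0.93 - 0.474236) / (0.32) = 1.4243,   |z_2| = 1.4243.
Moduli of all roots: 1.2500, 4.3882, 1.4243.
All moduli strictly greater than 1? Yes.
Verdict: Stationary.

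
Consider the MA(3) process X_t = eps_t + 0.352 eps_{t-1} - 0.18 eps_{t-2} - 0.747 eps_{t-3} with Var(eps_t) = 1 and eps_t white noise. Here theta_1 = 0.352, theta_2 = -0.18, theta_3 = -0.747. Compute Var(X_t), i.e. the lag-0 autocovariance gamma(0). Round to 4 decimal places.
\gamma(0) = 1.7143

For an MA(q) process X_t = eps_t + sum_i theta_i eps_{t-i} with
Var(eps_t) = sigma^2, the variance is
  gamma(0) = sigma^2 * (1 + sum_i theta_i^2).
  sum_i theta_i^2 = (0.352)^2 + (-0.18)^2 + (-0.747)^2 = 0.123904 + 0.0324 + 0.558009 = 0.714313.
  gamma(0) = 1 * (1 + 0.714313) = 1 * 1.714313 = 1.714313, which rounds to 1.7143.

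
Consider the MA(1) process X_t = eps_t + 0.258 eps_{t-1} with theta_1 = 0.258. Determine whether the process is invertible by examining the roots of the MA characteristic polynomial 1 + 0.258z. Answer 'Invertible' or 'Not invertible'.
\text{Invertible}

The MA(q) characteristic polynomial is P(z) = 1 + 0.258z.
Invertibility requires all roots to lie outside the unit circle, i.e. |z| > 1 for every root.
This is linear in z: 1 + (0.258) z = 0  =>  z = -1/(0.258) = -3.875969,  |z| = 3.875969.
Moduli of all roots: 3.8760.
All moduli strictly greater than 1? Yes.
Verdict: Invertible.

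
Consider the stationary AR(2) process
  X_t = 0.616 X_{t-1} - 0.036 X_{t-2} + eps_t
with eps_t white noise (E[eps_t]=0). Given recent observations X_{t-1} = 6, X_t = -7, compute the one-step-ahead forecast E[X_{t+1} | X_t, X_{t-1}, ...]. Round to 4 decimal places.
E[X_{t+1} \mid \mathcal F_t] = -4.5280

For an AR(p) model X_t = c + sum_i phi_i X_{t-i} + eps_t, the
one-step-ahead conditional mean is
  E[X_{t+1} | X_t, ...] = c + sum_i phi_i X_{t+1-i}.
Substitute known values:
  E[X_{t+1} | ...] = (0.616) * (-7) + (-0.036) * (6)
                   = -4.5280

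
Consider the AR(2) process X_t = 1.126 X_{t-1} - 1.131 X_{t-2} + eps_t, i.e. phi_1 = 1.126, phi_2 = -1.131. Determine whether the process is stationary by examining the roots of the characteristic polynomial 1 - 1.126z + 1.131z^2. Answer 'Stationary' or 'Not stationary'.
\text{Not stationary}

The AR(p) characteristic polynomial is P(z) = 1 - 1.126z + 1.131z^2.
Stationarity requires all roots to lie outside the unit circle, i.e. |z| > 1 for every root.
Set 1 + (-1.126) z + (1.131) z^2 = 0, i.e. a z^2 + b z + c = 0 with a = 1.131, b = -1.126, c = 1.
Discriminant D = b^2 - 4ac = (-1.126)^2 - 4*(1.131)*1 = 1.267876 - (4.524) = -3.256124.
D < 0, so the roots are the complex-conjugate pair z = (-b +/- i sqrt(-D)) / (2a) = 0.4978 +/- 0.7977i.
For a conjugate pair |z|^2 = z * conj(z) = (product of roots) = c/a = 1/(1.131) = 0.884173, so |z| = sqrt(0.884173) = 0.9403 for both roots.
Moduli of all roots: 0.9403, 0.9403.
All moduli strictly greater than 1? No.
Verdict: Not stationary.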